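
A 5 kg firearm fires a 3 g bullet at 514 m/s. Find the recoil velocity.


v_recoil = m_p * v_p / m_gun = 0.003 * 514 / 5 = 0.3084 m/s

0.3084 m/s


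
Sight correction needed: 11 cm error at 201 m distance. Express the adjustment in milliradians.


1 mrad subtends 1 cm per 10 m of range, so adj = error_cm / (dist_m / 10) = 11 / (201/10) = 0.5473 mrad

0.5473 mrad


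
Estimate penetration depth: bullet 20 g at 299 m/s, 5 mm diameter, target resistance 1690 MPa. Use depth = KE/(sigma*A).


A = pi*(d/2)^2 = pi*(5/2)^2 = 19.635 mm^2
E = 0.5*m*v^2 = 0.5*0.02*299^2 = 894.01 J
depth = E/(sigma*A) = 894.01 J / (1690 MPa * 19.635 mm^2) = 894.01/(1690 * 19.635) m = 0.0269417 m ≈ 26.94 mm

26.94 mm


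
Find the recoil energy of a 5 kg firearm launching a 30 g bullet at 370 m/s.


v_r = m_p*v_p/m_gun = 0.03*370/5 = 2.22 m/s, E_r = 0.5*m_gun*v_r^2 = 0.5*5*2.22^2 = 12.32 J

12.32 J


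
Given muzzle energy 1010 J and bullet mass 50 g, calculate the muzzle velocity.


v = sqrt(2*E/m) = sqrt(2*1010/0.05) = 201 m/s

201 m/s


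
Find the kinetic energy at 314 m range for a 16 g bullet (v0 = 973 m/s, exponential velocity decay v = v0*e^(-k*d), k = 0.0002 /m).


v = v0*exp(-k*d) = 973*exp(-0.0002*314) = 913.775 m/s
E = 0.5*m*v^2 = 0.5*0.016*913.775^2 = 6680 J

6680 J


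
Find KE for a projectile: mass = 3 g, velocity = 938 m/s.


E = 0.5*m*v^2 = 0.5*0.003*938^2 = 1320 J

1320 J


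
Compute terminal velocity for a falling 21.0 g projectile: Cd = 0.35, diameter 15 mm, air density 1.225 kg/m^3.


A = pi*(d/2)^2 = pi*(15/2000)^2 = 1.76715e-04 m^2
vt = sqrt(2mg/(Cd*rho*A)) = sqrt(2*0.021*9.81/(0.35 * 1.225 * 1.76715e-04)) = 73.74 m/s

73.74 m/s


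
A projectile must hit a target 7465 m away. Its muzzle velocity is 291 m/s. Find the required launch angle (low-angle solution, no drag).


sin(2*theta) = R*g/v0^2 = 7465*9.81/291^2 = 0.864794, theta = arcsin(0.864794)/2 = 29.93°

29.93 degrees


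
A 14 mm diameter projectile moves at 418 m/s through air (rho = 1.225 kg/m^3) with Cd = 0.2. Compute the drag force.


A = pi*(d/2)^2 = pi*(14/2000)^2 = 1.53938e-04 m^2
Fd = 0.5*Cd*rho*A*v^2 = 0.5*0.2*1.225*1.53938e-04*418^2 = 3.295 N

3.295 N


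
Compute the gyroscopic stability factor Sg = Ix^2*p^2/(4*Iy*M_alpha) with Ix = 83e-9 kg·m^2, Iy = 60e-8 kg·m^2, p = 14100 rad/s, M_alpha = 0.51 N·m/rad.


Sg = Ix^2 * p^2 / (4 * Iy * M_alpha) = (83e-9)^2 * 14100^2 / (4 * 60e-8 * 0.51) = 1.119

1.119


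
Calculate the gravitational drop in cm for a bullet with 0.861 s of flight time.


drop = 0.5*g*t^2 = 0.5*9.81*0.861^2 = 3.63618 m ≈ 363.6 cm

363.6 cm


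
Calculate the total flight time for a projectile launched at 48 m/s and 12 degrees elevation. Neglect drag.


T = 2*v0*sin(theta)/g = 2*48*sin(12°)/9.81 = 2.035 s

2.035 s


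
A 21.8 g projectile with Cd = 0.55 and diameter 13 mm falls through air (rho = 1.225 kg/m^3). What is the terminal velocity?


A = pi*(d/2)^2 = pi*(13/2000)^2 = 1.32732e-04 m^2
vt = sqrt(2mg/(Cd*rho*A)) = sqrt(2*0.0218*9.81/(0.55 * 1.225 * 1.32732e-04)) = 69.16 m/s

69.16 m/s


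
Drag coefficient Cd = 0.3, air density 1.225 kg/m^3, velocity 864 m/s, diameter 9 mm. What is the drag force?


A = pi*(d/2)^2 = pi*(9/2000)^2 = 6.36173e-05 m^2
Fd = 0.5*Cd*rho*A*v^2 = 0.5*0.3*1.225*6.36173e-05*864^2 = 8.726 N

8.726 N


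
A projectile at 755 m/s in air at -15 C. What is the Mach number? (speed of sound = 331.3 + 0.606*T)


a = 331.3 + 0.606*(-15) = 322.21 m/s
M = v/a = 755/322.21 = 2.343

2.343


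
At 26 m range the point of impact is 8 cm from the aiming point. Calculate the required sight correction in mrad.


1 mrad subtends 1 cm per 10 m of range, so adj = error_cm / (dist_m / 10) = 8 / (26/10) = 3.077 mrad

3.077 mrad


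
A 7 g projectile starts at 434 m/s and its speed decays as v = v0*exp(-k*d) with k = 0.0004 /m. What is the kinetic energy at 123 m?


v = v0*exp(-k*d) = 434*exp(-0.0004*123) = 413.164 m/s
E = 0.5*m*v^2 = 0.5*0.007*413.164^2 = 597.5 J

597.5 J


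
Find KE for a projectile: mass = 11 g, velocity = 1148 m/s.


E = 0.5*m*v^2 = 0.5*0.011*1148^2 = 7248 J

7248 J


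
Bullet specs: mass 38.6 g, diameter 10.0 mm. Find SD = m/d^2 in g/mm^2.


SD = m/d^2 = 38.6/10.0^2 = 0.386 g/mm^2

0.386 g/mm^2


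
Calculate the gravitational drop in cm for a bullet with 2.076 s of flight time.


drop = 0.5*g*t^2 = 0.5*9.81*2.076^2 = 21.1395 m ≈ 2114 cm

2114 cm


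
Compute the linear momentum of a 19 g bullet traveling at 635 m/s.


p = m*v = 0.019*635 = 12.06 kg·m/s

12.06 kg·m/s


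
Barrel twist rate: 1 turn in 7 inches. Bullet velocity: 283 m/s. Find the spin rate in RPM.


twist_m = 7*0.0254 = 0.1778 m
spin = v/twist = 283/0.1778 = 1591.676 rev/s
RPM = spin*60 = 1591.676*60 ≈ 95501 RPM

95501 RPM


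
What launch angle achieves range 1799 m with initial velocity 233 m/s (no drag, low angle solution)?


sin(2*theta) = R*g/v0^2 = 1799*9.81/233^2 = 0.325079, theta = arcsin(0.325079)/2 = 9.485°

9.485 degrees


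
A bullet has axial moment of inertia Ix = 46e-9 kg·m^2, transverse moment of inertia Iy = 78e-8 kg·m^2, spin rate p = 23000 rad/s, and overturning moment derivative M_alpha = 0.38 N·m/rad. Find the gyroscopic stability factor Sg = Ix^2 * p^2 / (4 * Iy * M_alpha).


Sg = Ix^2 * p^2 / (4 * Iy * M_alpha) = (46e-9)^2 * 23000^2 / (4 * 78e-8 * 0.38) = 0.9441

0.9441


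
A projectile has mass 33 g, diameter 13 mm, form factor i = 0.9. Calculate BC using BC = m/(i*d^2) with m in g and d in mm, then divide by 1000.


BC = m/(i*d^2*1000) = 33/(0.9 * 13^2 * 1000) = 0.000217

0.000217


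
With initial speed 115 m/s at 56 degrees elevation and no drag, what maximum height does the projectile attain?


H = (v0*sin(theta))^2 / (2g) = (115*sin(56°))^2 / (2*9.81) = 463.3 m

463.3 m


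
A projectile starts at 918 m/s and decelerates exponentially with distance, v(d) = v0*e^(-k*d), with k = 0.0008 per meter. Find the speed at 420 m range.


v = v0*exp(-k*d) = 918*exp(-0.0008*420) = 656 m/s

656 m/s


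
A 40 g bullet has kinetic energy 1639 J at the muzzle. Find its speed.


v = sqrt(2*E/m) = sqrt(2*1639/0.04) = 286.3 m/s

286.3 m/s


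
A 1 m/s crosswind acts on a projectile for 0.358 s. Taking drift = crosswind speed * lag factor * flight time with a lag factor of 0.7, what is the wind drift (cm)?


drift = v_wind * lag * t = 1 * 0.7 * 0.358 = 0.2506 m ≈ 25.06 cm

25.06 cm


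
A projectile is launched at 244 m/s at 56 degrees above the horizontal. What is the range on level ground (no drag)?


R = v0^2 * sin(2*theta) / g = 244^2 * sin(2*56°) / 9.81 = 5627 m

5627 m


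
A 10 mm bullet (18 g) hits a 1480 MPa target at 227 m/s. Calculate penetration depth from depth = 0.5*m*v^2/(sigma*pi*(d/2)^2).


A = pi*(d/2)^2 = pi*(10/2)^2 = 78.5398 mm^2
E = 0.5*m*v^2 = 0.5*0.018*227^2 = 463.761 J
depth = E/(sigma*A) = 463.761 J / (1480 MPa * 78.5398 mm^2) = 463.761/(1480 * 78.5398) m = 0.00398972 m ≈ 3.99 mm

3.99 mm


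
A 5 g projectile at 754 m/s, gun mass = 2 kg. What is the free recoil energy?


v_r = m_p*v_p/m_gun = 0.005*754/2 = 1.885 m/s, E_r = 0.5*m_gun*v_r^2 = 0.5*2*1.885^2 = 3.553 J

3.553 J


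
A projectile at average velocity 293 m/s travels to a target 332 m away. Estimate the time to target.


t = d/v = 332/293 = 1.133 s

1.133 s


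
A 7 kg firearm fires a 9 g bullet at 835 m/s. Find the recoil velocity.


v_recoil = m_p * v_p / m_gun = 0.009 * 835 / 7 = 1.074 m/s

1.074 m/s


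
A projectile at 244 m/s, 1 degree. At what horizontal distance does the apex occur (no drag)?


R = v0^2*sin(2*theta)/g = 244^2*sin(2*1°)/9.81 = 211.802 m
apex_dist = R/2 = 211.802/2 = 105.9 m

105.9 m


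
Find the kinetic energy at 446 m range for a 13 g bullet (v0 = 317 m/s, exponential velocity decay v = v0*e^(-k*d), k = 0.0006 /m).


v = v0*exp(-k*d) = 317*exp(-0.0006*446) = 242.573 m/s
E = 0.5*m*v^2 = 0.5*0.013*242.573^2 = 382.5 J

382.5 J


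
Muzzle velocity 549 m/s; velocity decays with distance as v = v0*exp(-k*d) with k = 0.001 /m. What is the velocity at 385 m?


v = v0*exp(-k*d) = 549*exp(-0.001*385) = 373.6 m/s

373.6 m/s


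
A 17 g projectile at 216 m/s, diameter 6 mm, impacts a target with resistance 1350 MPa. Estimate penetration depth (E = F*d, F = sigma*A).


A = pi*(d/2)^2 = pi*(6/2)^2 = 28.2743 mm^2
E = 0.5*m*v^2 = 0.5*0.017*216^2 = 396.576 J
depth = E/(sigma*A) = 396.576 J / (1350 MPa * 28.2743 mm^2) = 396.576/(1350 * 28.2743) m = 0.0103896 m ≈ 10.39 mm

10.39 mm


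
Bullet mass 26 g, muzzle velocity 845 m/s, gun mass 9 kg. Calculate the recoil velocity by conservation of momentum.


v_recoil = m_p * v_p / m_gun = 0.026 * 845 / 9 = 2.441 m/s

2.441 m/s


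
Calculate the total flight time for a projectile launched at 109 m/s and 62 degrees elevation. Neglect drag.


T = 2*v0*sin(theta)/g = 2*109*sin(62°)/9.81 = 19.62 s

19.62 s


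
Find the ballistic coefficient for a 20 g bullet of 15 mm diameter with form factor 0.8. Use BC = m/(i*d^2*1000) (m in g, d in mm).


BC = m/(i*d^2*1000) = 20/(0.8 * 15^2 * 1000) = 0.0001111

0.0001111


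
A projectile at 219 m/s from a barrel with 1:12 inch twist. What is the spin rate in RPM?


twist_m = 12*0.0254 = 0.3048 m
spin = v/twist = 219/0.3048 = 718.5039 rev/s
RPM = spin*60 = 718.5039*60 ≈ 43110 RPM

43110 RPM


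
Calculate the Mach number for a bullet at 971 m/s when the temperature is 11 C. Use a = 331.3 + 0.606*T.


a = 331.3 + 0.606*(11) = 337.966 m/s
M = v/a = 971/337.966 = 2.873

2.873


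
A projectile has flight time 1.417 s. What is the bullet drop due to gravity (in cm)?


drop = 0.5*g*t^2 = 0.5*9.81*1.417^2 = 9.8487 m ≈ 984.9 cm

984.9 cm


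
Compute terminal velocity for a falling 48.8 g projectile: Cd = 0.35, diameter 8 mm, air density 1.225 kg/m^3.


A = pi*(d/2)^2 = pi*(8/2000)^2 = 5.02655e-05 m^2
vt = sqrt(2mg/(Cd*rho*A)) = sqrt(2*0.0488*9.81/(0.35 * 1.225 * 5.02655e-05)) = 210.8 m/s

210.8 m/s


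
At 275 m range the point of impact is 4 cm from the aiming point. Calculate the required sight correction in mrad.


1 mrad subtends 1 cm per 10 m of range, so adj = error_cm / (dist_m / 10) = 4 / (275/10) = 0.1455 mrad

0.1455 mrad


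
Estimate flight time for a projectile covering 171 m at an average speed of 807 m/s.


t = d/v = 171/807 = 0.2119 s

0.2119 s


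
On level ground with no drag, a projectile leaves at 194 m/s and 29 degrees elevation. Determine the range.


R = v0^2 * sin(2*theta) / g = 194^2 * sin(2*29°) / 9.81 = 3254 m

3254 m


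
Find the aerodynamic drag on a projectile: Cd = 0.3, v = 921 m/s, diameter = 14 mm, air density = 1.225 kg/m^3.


A = pi*(d/2)^2 = pi*(14/2000)^2 = 1.53938e-04 m^2
Fd = 0.5*Cd*rho*A*v^2 = 0.5*0.3*1.225*1.53938e-04*921^2 = 23.99 N

23.99 N


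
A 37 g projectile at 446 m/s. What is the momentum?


p = m*v = 0.037*446 = 16.5 kg·m/s

16.5 kg·m/s


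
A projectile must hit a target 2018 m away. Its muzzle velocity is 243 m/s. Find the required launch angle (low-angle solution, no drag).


sin(2*theta) = R*g/v0^2 = 2018*9.81/243^2 = 0.335257, theta = arcsin(0.335257)/2 = 9.794°

9.794 degrees


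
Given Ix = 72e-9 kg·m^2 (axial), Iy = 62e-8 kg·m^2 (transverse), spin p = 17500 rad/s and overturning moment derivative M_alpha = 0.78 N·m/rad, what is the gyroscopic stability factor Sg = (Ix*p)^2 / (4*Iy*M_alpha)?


Sg = Ix^2 * p^2 / (4 * Iy * M_alpha) = (72e-9)^2 * 17500^2 / (4 * 62e-8 * 0.78) = 0.8207

0.8207


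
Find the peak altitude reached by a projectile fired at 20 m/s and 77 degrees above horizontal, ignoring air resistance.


H = (v0*sin(theta))^2 / (2g) = (20*sin(77°))^2 / (2*9.81) = 19.36 m

19.36 m


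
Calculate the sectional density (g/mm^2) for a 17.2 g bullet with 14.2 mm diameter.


SD = m/d^2 = 17.2/14.2^2 = 0.0853 g/mm^2

0.0853 g/mm^2


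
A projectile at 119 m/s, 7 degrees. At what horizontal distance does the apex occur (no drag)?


R = v0^2*sin(2*theta)/g = 119^2*sin(2*7°)/9.81 = 349.221 m
apex_dist = R/2 = 349.221/2 = 174.6 m

174.6 m


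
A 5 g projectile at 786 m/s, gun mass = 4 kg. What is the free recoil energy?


v_r = m_p*v_p/m_gun = 0.005*786/4 = 0.9825 m/s, E_r = 0.5*m_gun*v_r^2 = 0.5*4*0.9825^2 = 1.931 J

1.931 J


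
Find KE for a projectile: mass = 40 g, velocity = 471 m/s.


E = 0.5*m*v^2 = 0.5*0.04*471^2 = 4437 J

4437 J


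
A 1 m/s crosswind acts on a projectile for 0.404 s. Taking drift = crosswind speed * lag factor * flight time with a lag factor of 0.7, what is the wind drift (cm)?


drift = v_wind * lag * t = 1 * 0.7 * 0.404 = 0.2828 m ≈ 28.28 cm

28.28 cm


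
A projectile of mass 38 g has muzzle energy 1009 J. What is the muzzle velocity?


v = sqrt(2*E/m) = sqrt(2*1009/0.038) = 230.4 m/s

230.4 m/s


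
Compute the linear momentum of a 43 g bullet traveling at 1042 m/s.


p = m*v = 0.043*1042 = 44.81 kg·m/s

44.81 kg·m/s


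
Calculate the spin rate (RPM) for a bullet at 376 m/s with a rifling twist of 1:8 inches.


twist_m = 8*0.0254 = 0.2032 m
spin = v/twist = 376/0.2032 = 1850.394 rev/s
RPM = spin*60 = 1850.394*60 ≈ 111024 RPM

111024 RPM


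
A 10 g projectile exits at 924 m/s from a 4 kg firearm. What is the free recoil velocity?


v_recoil = m_p * v_p / m_gun = 0.01 * 924 / 4 = 2.31 m/s

2.31 m/s


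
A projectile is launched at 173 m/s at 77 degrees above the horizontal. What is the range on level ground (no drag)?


R = v0^2 * sin(2*theta) / g = 173^2 * sin(2*77°) / 9.81 = 1337 m

1337 m


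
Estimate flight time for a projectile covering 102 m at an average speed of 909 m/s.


t = d/v = 102/909 = 0.1122 s

0.1122 s


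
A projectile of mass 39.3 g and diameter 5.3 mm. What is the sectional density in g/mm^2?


SD = m/d^2 = 39.3/5.3^2 = 1.399 g/mm^2

1.399 g/mm^2


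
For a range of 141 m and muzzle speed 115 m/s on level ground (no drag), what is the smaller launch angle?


sin(2*theta) = R*g/v0^2 = 141*9.81/115^2 = 0.104591, theta = arcsin(0.104591)/2 = 3.002°

3.002 degrees


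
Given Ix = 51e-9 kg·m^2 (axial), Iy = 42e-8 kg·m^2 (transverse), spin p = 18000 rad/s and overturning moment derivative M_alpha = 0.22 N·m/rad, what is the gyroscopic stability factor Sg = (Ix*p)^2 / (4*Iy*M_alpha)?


Sg = Ix^2 * p^2 / (4 * Iy * M_alpha) = (51e-9)^2 * 18000^2 / (4 * 42e-8 * 0.22) = 2.28

2.28


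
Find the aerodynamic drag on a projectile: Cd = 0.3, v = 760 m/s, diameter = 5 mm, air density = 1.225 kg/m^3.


A = pi*(d/2)^2 = pi*(5/2000)^2 = 1.96350e-05 m^2
Fd = 0.5*Cd*rho*A*v^2 = 0.5*0.3*1.225*1.96350e-05*760^2 = 2.084 N

2.084 N


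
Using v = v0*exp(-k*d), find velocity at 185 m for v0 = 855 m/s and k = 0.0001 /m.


v = v0*exp(-k*d) = 855*exp(-0.0001*185) = 839.3 m/s

839.3 m/s


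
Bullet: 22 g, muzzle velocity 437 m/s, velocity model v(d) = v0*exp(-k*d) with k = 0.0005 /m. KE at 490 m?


v = v0*exp(-k*d) = 437*exp(-0.0005*490) = 342.042 m/s
E = 0.5*m*v^2 = 0.5*0.022*342.042^2 = 1287 J

1287 J


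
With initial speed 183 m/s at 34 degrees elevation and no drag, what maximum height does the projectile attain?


H = (v0*sin(theta))^2 / (2g) = (183*sin(34°))^2 / (2*9.81) = 533.7 m

533.7 m


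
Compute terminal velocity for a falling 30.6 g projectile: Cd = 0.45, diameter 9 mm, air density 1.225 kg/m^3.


A = pi*(d/2)^2 = pi*(9/2000)^2 = 6.36173e-05 m^2
vt = sqrt(2mg/(Cd*rho*A)) = sqrt(2*0.0306*9.81/(0.45 * 1.225 * 6.36173e-05)) = 130.8 m/s

130.8 m/s


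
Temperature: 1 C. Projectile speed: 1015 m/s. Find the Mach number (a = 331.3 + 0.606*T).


a = 331.3 + 0.606*(1) = 331.906 m/s
M = v/a = 1015/331.906 = 3.058

3.058


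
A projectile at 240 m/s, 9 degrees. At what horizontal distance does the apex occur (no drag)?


R = v0^2*sin(2*theta)/g = 240^2*sin(2*9°)/9.81 = 1814.41 m
apex_dist = R/2 = 1814.41/2 = 907.2 m

907.2 m


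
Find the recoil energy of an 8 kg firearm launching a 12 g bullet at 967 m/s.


v_r = m_p*v_p/m_gun = 0.012*967/8 = 1.4505 m/s, E_r = 0.5*m_gun*v_r^2 = 0.5*8*1.4505^2 = 8.416 J

8.416 J


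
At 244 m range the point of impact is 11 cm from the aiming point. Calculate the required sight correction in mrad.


1 mrad subtends 1 cm per 10 m of range, so adj = error_cm / (dist_m / 10) = 11 / (244/10) = 0.4508 mrad

0.4508 mrad


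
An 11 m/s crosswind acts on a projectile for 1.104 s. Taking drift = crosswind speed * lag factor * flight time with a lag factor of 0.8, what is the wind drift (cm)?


drift = v_wind * lag * t = 11 * 0.8 * 1.104 = 9.7152 m ≈ 971.5 cm

971.5 cm


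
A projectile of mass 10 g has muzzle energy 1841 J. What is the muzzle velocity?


v = sqrt(2*E/m) = sqrt(2*1841/0.01) = 606.8 m/s

606.8 m/s


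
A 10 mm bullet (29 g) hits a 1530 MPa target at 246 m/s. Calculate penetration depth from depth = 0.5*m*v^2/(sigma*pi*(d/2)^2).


A = pi*(d/2)^2 = pi*(10/2)^2 = 78.5398 mm^2
E = 0.5*m*v^2 = 0.5*0.029*246^2 = 877.482 J
depth = E/(sigma*A) = 877.482 J / (1530 MPa * 78.5398 mm^2) = 877.482/(1530 * 78.5398) m = 0.00730225 m ≈ 7.302 mm

7.302 mm


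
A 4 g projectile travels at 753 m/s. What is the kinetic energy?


E = 0.5*m*v^2 = 0.5*0.004*753^2 = 1134 J

1134 J


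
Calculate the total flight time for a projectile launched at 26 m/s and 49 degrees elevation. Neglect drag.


T = 2*v0*sin(theta)/g = 2*26*sin(49°)/9.81 = 4 s

4 s


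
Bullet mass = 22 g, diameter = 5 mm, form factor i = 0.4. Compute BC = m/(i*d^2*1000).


BC = m/(i*d^2*1000) = 22/(0.4 * 5^2 * 1000) = 0.0022

0.0022


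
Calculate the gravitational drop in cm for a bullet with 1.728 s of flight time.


drop = 0.5*g*t^2 = 0.5*9.81*1.728^2 = 14.6463 m ≈ 1465 cm

1465 cm


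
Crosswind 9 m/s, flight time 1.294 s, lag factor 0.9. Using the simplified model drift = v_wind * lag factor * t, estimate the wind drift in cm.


drift = v_wind * lag * t = 9 * 0.9 * 1.294 = 10.4814 m ≈ 1048 cm

1048 cm


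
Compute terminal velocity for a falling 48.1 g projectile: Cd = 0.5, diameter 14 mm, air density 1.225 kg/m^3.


A = pi*(d/2)^2 = pi*(14/2000)^2 = 1.53938e-04 m^2
vt = sqrt(2mg/(Cd*rho*A)) = sqrt(2*0.0481*9.81/(0.5 * 1.225 * 1.53938e-04)) = 100 m/s

100 m/s


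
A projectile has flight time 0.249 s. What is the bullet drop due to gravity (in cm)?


drop = 0.5*g*t^2 = 0.5*9.81*0.249^2 = 0.304115 m ≈ 30.41 cm

30.41 cm


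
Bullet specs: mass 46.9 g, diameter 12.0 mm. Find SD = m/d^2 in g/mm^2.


SD = m/d^2 = 46.9/12.0^2 = 0.3257 g/mm^2

0.3257 g/mm^2


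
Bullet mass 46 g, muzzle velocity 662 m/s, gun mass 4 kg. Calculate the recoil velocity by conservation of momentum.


v_recoil = m_p * v_p / m_gun = 0.046 * 662 / 4 = 7.613 m/s

7.613 m/s


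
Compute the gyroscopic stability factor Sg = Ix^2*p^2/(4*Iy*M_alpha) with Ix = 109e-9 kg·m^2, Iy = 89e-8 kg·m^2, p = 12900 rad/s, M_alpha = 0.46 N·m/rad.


Sg = Ix^2 * p^2 / (4 * Iy * M_alpha) = (109e-9)^2 * 12900^2 / (4 * 89e-8 * 0.46) = 1.207

1.207


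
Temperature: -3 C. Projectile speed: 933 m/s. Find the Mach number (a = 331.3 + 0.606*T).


a = 331.3 + 0.606*(-3) = 329.482 m/s
M = v/a = 933/329.482 = 2.832

2.832


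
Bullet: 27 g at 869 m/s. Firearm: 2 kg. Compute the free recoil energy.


v_r = m_p*v_p/m_gun = 0.027*869/2 = 11.7315 m/s, E_r = 0.5*m_gun*v_r^2 = 0.5*2*11.7315^2 = 137.6 J

137.6 J


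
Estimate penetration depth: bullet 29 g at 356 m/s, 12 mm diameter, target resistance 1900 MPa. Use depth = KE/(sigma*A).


A = pi*(d/2)^2 = pi*(12/2)^2 = 113.097 mm^2
E = 0.5*m*v^2 = 0.5*0.029*356^2 = 1837.67 J
depth = E/(sigma*A) = 1837.67 J / (1900 MPa * 113.097 mm^2) = 1837.67/(1900 * 113.097) m = 0.00855189 m ≈ 8.552 mm

8.552 mm


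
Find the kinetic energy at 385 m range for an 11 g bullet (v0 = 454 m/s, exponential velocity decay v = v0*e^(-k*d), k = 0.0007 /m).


v = v0*exp(-k*d) = 454*exp(-0.0007*385) = 346.748 m/s
E = 0.5*m*v^2 = 0.5*0.011*346.748^2 = 661.3 J

661.3 J


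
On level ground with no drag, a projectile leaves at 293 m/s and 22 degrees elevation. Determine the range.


R = v0^2 * sin(2*theta) / g = 293^2 * sin(2*22°) / 9.81 = 6079 m

6079 m


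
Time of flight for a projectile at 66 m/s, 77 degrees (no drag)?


T = 2*v0*sin(theta)/g = 2*66*sin(77°)/9.81 = 13.11 s

13.11 s


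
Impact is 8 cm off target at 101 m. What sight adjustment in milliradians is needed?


1 mrad subtends 1 cm per 10 m of range, so adj = error_cm / (dist_m / 10) = 8 / (101/10) = 0.7921 mrad

0.7921 mrad


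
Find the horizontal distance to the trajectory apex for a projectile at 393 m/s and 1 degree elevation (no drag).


R = v0^2*sin(2*theta)/g = 393^2*sin(2*1°)/9.81 = 549.459 m
apex_dist = R/2 = 549.459/2 = 274.7 m

274.7 m


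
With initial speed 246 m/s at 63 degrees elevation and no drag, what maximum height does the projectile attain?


H = (v0*sin(theta))^2 / (2g) = (246*sin(63°))^2 / (2*9.81) = 2449 m

2449 m


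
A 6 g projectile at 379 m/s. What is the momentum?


p = m*v = 0.006*379 = 2.274 kg·m/s

2.274 kg·m/s


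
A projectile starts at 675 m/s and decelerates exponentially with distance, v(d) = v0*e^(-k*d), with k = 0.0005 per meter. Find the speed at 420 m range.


v = v0*exp(-k*d) = 675*exp(-0.0005*420) = 547.1 m/s

547.1 m/s


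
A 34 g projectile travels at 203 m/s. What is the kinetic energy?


E = 0.5*m*v^2 = 0.5*0.034*203^2 = 700.6 J

700.6 J


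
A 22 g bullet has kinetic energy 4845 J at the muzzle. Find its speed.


v = sqrt(2*E/m) = sqrt(2*4845/0.022) = 663.7 m/s

663.7 m/s


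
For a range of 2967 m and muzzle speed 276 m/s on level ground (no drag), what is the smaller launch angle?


sin(2*theta) = R*g/v0^2 = 2967*9.81/276^2 = 0.382092, theta = arcsin(0.382092)/2 = 11.23°

11.23 degrees


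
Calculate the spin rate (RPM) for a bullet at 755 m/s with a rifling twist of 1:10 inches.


twist_m = 10*0.0254 = 0.254 m
spin = v/twist = 755/0.254 = 2972.441 rev/s
RPM = spin*60 = 2972.441*60 ≈ 178346 RPM

178346 RPM


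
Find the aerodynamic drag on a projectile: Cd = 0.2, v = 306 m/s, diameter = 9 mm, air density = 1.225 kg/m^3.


A = pi*(d/2)^2 = pi*(9/2000)^2 = 6.36173e-05 m^2
Fd = 0.5*Cd*rho*A*v^2 = 0.5*0.2*1.225*6.36173e-05*306^2 = 0.7297 N

0.7297 N


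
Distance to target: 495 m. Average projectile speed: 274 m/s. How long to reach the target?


t = d/v = 495/274 = 1.807 s

1.807 s


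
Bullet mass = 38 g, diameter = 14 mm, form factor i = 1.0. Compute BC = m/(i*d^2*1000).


BC = m/(i*d^2*1000) = 38/(1.0 * 14^2 * 1000) = 0.0001939

0.0001939


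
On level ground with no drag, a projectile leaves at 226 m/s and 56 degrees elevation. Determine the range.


R = v0^2 * sin(2*theta) / g = 226^2 * sin(2*56°) / 9.81 = 4827 m

4827 m


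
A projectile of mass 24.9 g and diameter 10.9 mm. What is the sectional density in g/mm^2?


SD = m/d^2 = 24.9/10.9^2 = 0.2096 g/mm^2

0.2096 g/mm^2


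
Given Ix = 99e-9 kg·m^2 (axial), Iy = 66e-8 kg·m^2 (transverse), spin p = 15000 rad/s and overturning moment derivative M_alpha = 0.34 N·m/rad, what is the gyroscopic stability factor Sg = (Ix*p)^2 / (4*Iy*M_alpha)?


Sg = Ix^2 * p^2 / (4 * Iy * M_alpha) = (99e-9)^2 * 15000^2 / (4 * 66e-8 * 0.34) = 2.457

2.457


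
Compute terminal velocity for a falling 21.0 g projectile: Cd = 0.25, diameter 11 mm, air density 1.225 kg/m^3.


A = pi*(d/2)^2 = pi*(11/2000)^2 = 9.50332e-05 m^2
vt = sqrt(2mg/(Cd*rho*A)) = sqrt(2*0.021*9.81/(0.25 * 1.225 * 9.50332e-05)) = 119 m/s

119 m/s


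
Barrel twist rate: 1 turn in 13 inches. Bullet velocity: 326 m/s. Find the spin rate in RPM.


twist_m = 13*0.0254 = 0.3302 m
spin = v/twist = 326/0.3302 = 987.2804 rev/s
RPM = spin*60 = 987.2804*60 ≈ 59237 RPM

59237 RPM


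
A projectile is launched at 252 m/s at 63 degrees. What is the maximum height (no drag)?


H = (v0*sin(theta))^2 / (2g) = (252*sin(63°))^2 / (2*9.81) = 2570 m

2570 m


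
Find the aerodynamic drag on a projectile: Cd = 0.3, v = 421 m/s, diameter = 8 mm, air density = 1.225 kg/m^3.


A = pi*(d/2)^2 = pi*(8/2000)^2 = 5.02655e-05 m^2
Fd = 0.5*Cd*rho*A*v^2 = 0.5*0.3*1.225*5.02655e-05*421^2 = 1.637 N

1.637 N


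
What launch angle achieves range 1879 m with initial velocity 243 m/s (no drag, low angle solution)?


sin(2*theta) = R*g/v0^2 = 1879*9.81/243^2 = 0.312164, theta = arcsin(0.312164)/2 = 9.095°

9.095 degrees


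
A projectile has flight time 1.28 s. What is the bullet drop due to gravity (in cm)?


drop = 0.5*g*t^2 = 0.5*9.81*1.28^2 = 8.03635 m ≈ 803.6 cm

803.6 cm


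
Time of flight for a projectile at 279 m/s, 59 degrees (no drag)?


T = 2*v0*sin(theta)/g = 2*279*sin(59°)/9.81 = 48.76 s

48.76 s


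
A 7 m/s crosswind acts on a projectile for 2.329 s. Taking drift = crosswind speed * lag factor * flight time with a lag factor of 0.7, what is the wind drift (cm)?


drift = v_wind * lag * t = 7 * 0.7 * 2.329 = 11.4121 m ≈ 1141 cm

1141 cm


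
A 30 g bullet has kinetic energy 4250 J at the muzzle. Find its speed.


v = sqrt(2*E/m) = sqrt(2*4250/0.03) = 532.3 m/s

532.3 m/s


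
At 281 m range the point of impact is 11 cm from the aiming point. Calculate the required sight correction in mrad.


1 mrad subtends 1 cm per 10 m of range, so adj = error_cm / (dist_m / 10) = 11 / (281/10) = 0.3915 mrad

0.3915 mrad


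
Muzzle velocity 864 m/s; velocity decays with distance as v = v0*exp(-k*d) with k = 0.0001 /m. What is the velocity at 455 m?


v = v0*exp(-k*d) = 864*exp(-0.0001*455) = 825.6 m/s

825.6 m/s


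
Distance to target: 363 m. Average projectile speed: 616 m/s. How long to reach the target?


t = d/v = 363/616 = 0.5893 s

0.5893 s


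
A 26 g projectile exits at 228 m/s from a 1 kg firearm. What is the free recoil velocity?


v_recoil = m_p * v_p / m_gun = 0.026 * 228 / 1 = 5.928 m/s

5.928 m/s


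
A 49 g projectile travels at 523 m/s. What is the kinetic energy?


E = 0.5*m*v^2 = 0.5*0.049*523^2 = 6701 J

6701 J


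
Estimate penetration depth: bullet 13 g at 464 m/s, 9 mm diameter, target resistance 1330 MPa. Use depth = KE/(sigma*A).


A = pi*(d/2)^2 = pi*(9/2)^2 = 63.6173 mm^2
E = 0.5*m*v^2 = 0.5*0.013*464^2 = 1399.42 J
depth = E/(sigma*A) = 1399.42 J / (1330 MPa * 63.6173 mm^2) = 1399.42/(1330 * 63.6173) m = 0.0165395 m ≈ 16.54 mm

16.54 mm


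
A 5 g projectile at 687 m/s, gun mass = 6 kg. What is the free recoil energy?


v_r = m_p*v_p/m_gun = 0.005*687/6 = 0.5725 m/s, E_r = 0.5*m_gun*v_r^2 = 0.5*6*0.5725^2 = 0.9833 J

0.9833 J


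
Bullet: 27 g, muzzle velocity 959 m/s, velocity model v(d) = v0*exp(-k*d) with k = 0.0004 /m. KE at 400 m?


v = v0*exp(-k*d) = 959*exp(-0.0004*400) = 817.206 m/s
E = 0.5*m*v^2 = 0.5*0.027*817.206^2 = 9016 J

9016 J


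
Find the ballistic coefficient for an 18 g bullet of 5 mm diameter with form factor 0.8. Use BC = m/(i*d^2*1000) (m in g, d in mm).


BC = m/(i*d^2*1000) = 18/(0.8 * 5^2 * 1000) = 0.0009

0.0009


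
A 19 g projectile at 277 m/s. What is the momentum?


p = m*v = 0.019*277 = 5.263 kg·m/s

5.263 kg·m/s


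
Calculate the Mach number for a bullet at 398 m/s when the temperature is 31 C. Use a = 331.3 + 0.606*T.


a = 331.3 + 0.606*(31) = 350.086 m/s
M = v/a = 398/350.086 = 1.137

1.137


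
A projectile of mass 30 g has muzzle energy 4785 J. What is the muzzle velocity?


v = sqrt(2*E/m) = sqrt(2*4785/0.03) = 564.8 m/s

564.8 m/s


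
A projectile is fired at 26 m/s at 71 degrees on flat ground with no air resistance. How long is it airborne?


T = 2*v0*sin(theta)/g = 2*26*sin(71°)/9.81 = 5.012 s

5.012 s


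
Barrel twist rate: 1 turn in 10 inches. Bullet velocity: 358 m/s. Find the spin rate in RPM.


twist_m = 10*0.0254 = 0.254 m
spin = v/twist = 358/0.254 = 1409.449 rev/s
RPM = spin*60 = 1409.449*60 ≈ 84567 RPM

84567 RPM


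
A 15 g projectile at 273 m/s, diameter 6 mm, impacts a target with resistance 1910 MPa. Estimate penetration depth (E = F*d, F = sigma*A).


A = pi*(d/2)^2 = pi*(6/2)^2 = 28.2743 mm^2
E = 0.5*m*v^2 = 0.5*0.015*273^2 = 558.967 J
depth = E/(sigma*A) = 558.967 J / (1910 MPa * 28.2743 mm^2) = 558.967/(1910 * 28.2743) m = 0.0103505 m ≈ 10.35 mm

10.35 mm


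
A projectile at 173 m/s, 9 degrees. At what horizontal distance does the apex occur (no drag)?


R = v0^2*sin(2*theta)/g = 173^2*sin(2*9°)/9.81 = 942.77 m
apex_dist = R/2 = 942.77/2 = 471.4 m

471.4 m


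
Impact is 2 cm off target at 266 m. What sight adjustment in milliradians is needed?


1 mrad subtends 1 cm per 10 m of range, so adj = error_cm / (dist_m / 10) = 2 / (266/10) = 0.07519 mrad

0.07519 mrad


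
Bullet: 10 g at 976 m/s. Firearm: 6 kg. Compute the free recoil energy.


v_r = m_p*v_p/m_gun = 0.01*976/6 = 1.62667 m/s, E_r = 0.5*m_gun*v_r^2 = 0.5*6*1.62667^2 = 7.938 J

7.938 J


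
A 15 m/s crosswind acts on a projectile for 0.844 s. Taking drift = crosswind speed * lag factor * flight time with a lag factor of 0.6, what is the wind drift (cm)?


drift = v_wind * lag * t = 15 * 0.6 * 0.844 = 7.596 m ≈ 759.6 cm

759.6 cm


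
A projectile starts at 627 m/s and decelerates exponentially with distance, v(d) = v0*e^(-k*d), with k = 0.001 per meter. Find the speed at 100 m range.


v = v0*exp(-k*d) = 627*exp(-0.001*100) = 567.3 m/s

567.3 m/s


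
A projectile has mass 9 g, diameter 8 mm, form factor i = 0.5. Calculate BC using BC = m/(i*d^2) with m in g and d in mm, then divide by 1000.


BC = m/(i*d^2*1000) = 9/(0.5 * 8^2 * 1000) = 0.0002812

0.0002812


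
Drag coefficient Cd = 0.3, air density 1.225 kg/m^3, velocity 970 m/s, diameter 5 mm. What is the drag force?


A = pi*(d/2)^2 = pi*(5/2000)^2 = 1.96350e-05 m^2
Fd = 0.5*Cd*rho*A*v^2 = 0.5*0.3*1.225*1.96350e-05*970^2 = 3.395 N

3.395 N


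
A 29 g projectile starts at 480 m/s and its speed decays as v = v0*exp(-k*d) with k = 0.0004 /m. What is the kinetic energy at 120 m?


v = v0*exp(-k*d) = 480*exp(-0.0004*120) = 457.504 m/s
E = 0.5*m*v^2 = 0.5*0.029*457.504^2 = 3035 J

3035 J


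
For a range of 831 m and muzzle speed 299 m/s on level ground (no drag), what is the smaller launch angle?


sin(2*theta) = R*g/v0^2 = 831*9.81/299^2 = 0.0911859, theta = arcsin(0.0911859)/2 = 2.616°

2.616 degrees


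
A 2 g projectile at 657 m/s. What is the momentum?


p = m*v = 0.002*657 = 1.314 kg·m/s

1.314 kg·m/s


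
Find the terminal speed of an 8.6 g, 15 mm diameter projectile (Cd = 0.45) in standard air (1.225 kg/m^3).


A = pi*(d/2)^2 = pi*(15/2000)^2 = 1.76715e-04 m^2
vt = sqrt(2mg/(Cd*rho*A)) = sqrt(2*0.0086*9.81/(0.45 * 1.225 * 1.76715e-04)) = 41.62 m/s

41.62 m/s


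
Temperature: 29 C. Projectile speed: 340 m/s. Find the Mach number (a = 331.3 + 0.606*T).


a = 331.3 + 0.606*(29) = 348.874 m/s
M = v/a = 340/348.874 = 0.9746

0.9746


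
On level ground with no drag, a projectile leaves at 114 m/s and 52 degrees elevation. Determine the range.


R = v0^2 * sin(2*theta) / g = 114^2 * sin(2*52°) / 9.81 = 1285 m

1285 m


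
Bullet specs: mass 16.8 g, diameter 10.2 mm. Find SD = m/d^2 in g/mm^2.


SD = m/d^2 = 16.8/10.2^2 = 0.1615 g/mm^2

0.1615 g/mm^2


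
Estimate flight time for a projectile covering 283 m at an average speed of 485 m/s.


t = d/v = 283/485 = 0.5835 s

0.5835 s


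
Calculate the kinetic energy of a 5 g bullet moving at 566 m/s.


E = 0.5*m*v^2 = 0.5*0.005*566^2 = 800.9 J

800.9 J


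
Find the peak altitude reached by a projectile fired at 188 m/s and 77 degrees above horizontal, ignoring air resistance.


H = (v0*sin(theta))^2 / (2g) = (188*sin(77°))^2 / (2*9.81) = 1710 m

1710 m


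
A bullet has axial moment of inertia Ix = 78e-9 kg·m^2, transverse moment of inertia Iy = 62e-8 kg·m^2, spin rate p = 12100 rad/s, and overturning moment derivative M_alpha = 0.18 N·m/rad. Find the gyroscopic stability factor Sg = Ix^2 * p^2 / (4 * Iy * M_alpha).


Sg = Ix^2 * p^2 / (4 * Iy * M_alpha) = (78e-9)^2 * 12100^2 / (4 * 62e-8 * 0.18) = 1.995

1.995


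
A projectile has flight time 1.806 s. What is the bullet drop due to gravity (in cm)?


drop = 0.5*g*t^2 = 0.5*9.81*1.806^2 = 15.9983 m ≈ 1600 cm

1600 cm


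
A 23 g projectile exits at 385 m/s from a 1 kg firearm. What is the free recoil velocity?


v_recoil = m_p * v_p / m_gun = 0.023 * 385 / 1 = 8.855 m/s

8.855 m/s


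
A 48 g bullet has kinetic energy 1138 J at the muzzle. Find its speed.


v = sqrt(2*E/m) = sqrt(2*1138/0.048) = 217.8 m/s

217.8 m/s


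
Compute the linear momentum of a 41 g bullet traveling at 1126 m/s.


p = m*v = 0.041*1126 = 46.17 kg·m/s

46.17 kg·m/s


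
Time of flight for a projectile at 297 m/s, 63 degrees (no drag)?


T = 2*v0*sin(theta)/g = 2*297*sin(63°)/9.81 = 53.95 s

53.95 s


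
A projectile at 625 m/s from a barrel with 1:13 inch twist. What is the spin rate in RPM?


twist_m = 13*0.0254 = 0.3302 m
spin = v/twist = 625/0.3302 = 1892.792 rev/s
RPM = spin*60 = 1892.792*60 ≈ 113568 RPM

113568 RPM


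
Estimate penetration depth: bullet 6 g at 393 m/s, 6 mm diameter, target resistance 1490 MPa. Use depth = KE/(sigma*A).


A = pi*(d/2)^2 = pi*(6/2)^2 = 28.2743 mm^2
E = 0.5*m*v^2 = 0.5*0.006*393^2 = 463.347 J
depth = E/(sigma*A) = 463.347 J / (1490 MPa * 28.2743 mm^2) = 463.347/(1490 * 28.2743) m = 0.0109984 m ≈ 11 mm

11 mm


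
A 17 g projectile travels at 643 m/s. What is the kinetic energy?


E = 0.5*m*v^2 = 0.5*0.017*643^2 = 3514 J

3514 J


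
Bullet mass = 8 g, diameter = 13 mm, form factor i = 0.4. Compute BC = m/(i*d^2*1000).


BC = m/(i*d^2*1000) = 8/(0.4 * 13^2 * 1000) = 0.0001183

0.0001183


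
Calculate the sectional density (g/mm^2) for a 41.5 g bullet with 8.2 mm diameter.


SD = m/d^2 = 41.5/8.2^2 = 0.6172 g/mm^2

0.6172 g/mm^2


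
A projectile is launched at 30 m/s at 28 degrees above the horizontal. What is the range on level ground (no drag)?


R = v0^2 * sin(2*theta) / g = 30^2 * sin(2*28°) / 9.81 = 76.06 m

76.06 m


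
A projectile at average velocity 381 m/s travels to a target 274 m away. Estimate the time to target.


t = d/v = 274/381 = 0.7192 s

0.7192 s


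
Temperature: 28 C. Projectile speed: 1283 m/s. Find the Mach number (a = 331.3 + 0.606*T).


a = 331.3 + 0.606*(28) = 348.268 m/s
M = v/a = 1283/348.268 = 3.684

3.684


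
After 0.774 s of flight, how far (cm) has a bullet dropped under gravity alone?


drop = 0.5*g*t^2 = 0.5*9.81*0.774^2 = 2.93847 m ≈ 293.8 cm

293.8 cm


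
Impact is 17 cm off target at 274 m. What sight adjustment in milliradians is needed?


1 mrad subtends 1 cm per 10 m of range, so adj = error_cm / (dist_m / 10) = 17 / (274/10) = 0.6204 mrad

0.6204 mrad


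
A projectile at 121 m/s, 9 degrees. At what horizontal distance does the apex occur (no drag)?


R = v0^2*sin(2*theta)/g = 121^2*sin(2*9°)/9.81 = 461.194 m
apex_dist = R/2 = 461.194/2 = 230.6 m

230.6 m


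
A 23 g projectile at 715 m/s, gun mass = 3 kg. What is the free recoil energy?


v_r = m_p*v_p/m_gun = 0.023*715/3 = 5.48167 m/s, E_r = 0.5*m_gun*v_r^2 = 0.5*3*5.48167^2 = 45.07 J

45.07 J


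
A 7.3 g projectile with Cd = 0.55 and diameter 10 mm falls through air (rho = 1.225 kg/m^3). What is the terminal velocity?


A = pi*(d/2)^2 = pi*(10/2000)^2 = 7.85398e-05 m^2
vt = sqrt(2mg/(Cd*rho*A)) = sqrt(2*0.0073*9.81/(0.55 * 1.225 * 7.85398e-05)) = 52.03 m/s

52.03 m/s


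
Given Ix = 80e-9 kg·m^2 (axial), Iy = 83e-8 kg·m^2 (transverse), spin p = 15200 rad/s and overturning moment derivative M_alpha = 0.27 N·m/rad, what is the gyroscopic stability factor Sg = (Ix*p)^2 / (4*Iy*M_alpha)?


Sg = Ix^2 * p^2 / (4 * Iy * M_alpha) = (80e-9)^2 * 15200^2 / (4 * 83e-8 * 0.27) = 1.65

1.65


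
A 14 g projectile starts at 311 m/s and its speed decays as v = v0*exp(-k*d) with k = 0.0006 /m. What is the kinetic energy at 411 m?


v = v0*exp(-k*d) = 311*exp(-0.0006*411) = 243.032 m/s
E = 0.5*m*v^2 = 0.5*0.014*243.032^2 = 413.5 J

413.5 J


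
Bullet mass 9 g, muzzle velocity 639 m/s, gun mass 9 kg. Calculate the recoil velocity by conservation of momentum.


v_recoil = m_p * v_p / m_gun = 0.009 * 639 / 9 = 0.639 m/s

0.639 m/s


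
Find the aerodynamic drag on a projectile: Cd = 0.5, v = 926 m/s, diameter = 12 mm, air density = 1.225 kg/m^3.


A = pi*(d/2)^2 = pi*(12/2000)^2 = 1.13097e-04 m^2
Fd = 0.5*Cd*rho*A*v^2 = 0.5*0.5*1.225*1.13097e-04*926^2 = 29.7 N

29.7 N


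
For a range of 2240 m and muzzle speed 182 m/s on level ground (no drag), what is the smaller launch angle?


sin(2*theta) = R*g/v0^2 = 2240*9.81/182^2 = 0.663398, theta = arcsin(0.663398)/2 = 20.78°

20.78 degrees


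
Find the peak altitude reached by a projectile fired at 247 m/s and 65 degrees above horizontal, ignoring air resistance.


H = (v0*sin(theta))^2 / (2g) = (247*sin(65°))^2 / (2*9.81) = 2554 m

2554 m


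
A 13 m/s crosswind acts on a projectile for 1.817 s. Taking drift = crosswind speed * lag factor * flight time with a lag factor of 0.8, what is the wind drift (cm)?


drift = v_wind * lag * t = 13 * 0.8 * 1.817 = 18.8968 m ≈ 1890 cm

1890 cm


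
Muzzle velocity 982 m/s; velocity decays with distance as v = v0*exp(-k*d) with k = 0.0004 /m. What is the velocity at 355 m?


v = v0*exp(-k*d) = 982*exp(-0.0004*355) = 852 m/s

852 m/s


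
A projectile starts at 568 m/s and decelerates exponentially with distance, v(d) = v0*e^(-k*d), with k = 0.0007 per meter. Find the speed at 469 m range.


v = v0*exp(-k*d) = 568*exp(-0.0007*469) = 409 m/s

409 m/s


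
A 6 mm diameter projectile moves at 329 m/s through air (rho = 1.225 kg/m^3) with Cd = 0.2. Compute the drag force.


A = pi*(d/2)^2 = pi*(6/2000)^2 = 2.82743e-05 m^2
Fd = 0.5*Cd*rho*A*v^2 = 0.5*0.2*1.225*2.82743e-05*329^2 = 0.3749 N

0.3749 N


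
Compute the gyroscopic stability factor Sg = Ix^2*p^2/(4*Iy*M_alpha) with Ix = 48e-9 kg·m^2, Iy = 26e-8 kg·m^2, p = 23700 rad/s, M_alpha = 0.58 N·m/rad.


Sg = Ix^2 * p^2 / (4 * Iy * M_alpha) = (48e-9)^2 * 23700^2 / (4 * 26e-8 * 0.58) = 2.145

2.145


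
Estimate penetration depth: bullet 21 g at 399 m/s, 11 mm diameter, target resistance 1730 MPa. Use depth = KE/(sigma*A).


A = pi*(d/2)^2 = pi*(11/2)^2 = 95.0332 mm^2
E = 0.5*m*v^2 = 0.5*0.021*399^2 = 1671.61 J
depth = E/(sigma*A) = 1671.61 J / (1730 MPa * 95.0332 mm^2) = 1671.61/(1730 * 95.0332) m = 0.0101675 m ≈ 10.17 mm

10.17 mm


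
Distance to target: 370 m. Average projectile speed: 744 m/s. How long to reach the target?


t = d/v = 370/744 = 0.4973 s

0.4973 s


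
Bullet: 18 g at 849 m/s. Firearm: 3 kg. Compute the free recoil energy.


v_r = m_p*v_p/m_gun = 0.018*849/3 = 5.094 m/s, E_r = 0.5*m_gun*v_r^2 = 0.5*3*5.094^2 = 38.92 J

38.92 J


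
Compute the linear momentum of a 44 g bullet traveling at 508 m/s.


p = m*v = 0.044*508 = 22.35 kg·m/s

22.35 kg·m/s


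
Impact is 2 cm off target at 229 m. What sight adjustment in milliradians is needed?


1 mrad subtends 1 cm per 10 m of range, so adj = error_cm / (dist_m / 10) = 2 / (229/10) = 0.08734 mrad

0.08734 mrad


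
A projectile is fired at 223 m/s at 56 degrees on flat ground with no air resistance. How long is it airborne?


T = 2*v0*sin(theta)/g = 2*223*sin(56°)/9.81 = 37.69 s

37.69 s


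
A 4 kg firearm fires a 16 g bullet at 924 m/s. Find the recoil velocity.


v_recoil = m_p * v_p / m_gun = 0.016 * 924 / 4 = 3.696 m/s

3.696 m/s


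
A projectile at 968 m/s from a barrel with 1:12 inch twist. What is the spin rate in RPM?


twist_m = 12*0.0254 = 0.3048 m
spin = v/twist = 968/0.3048 = 3175.853 rev/s
RPM = spin*60 = 3175.853*60 ≈ 190551 RPM

190551 RPM
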